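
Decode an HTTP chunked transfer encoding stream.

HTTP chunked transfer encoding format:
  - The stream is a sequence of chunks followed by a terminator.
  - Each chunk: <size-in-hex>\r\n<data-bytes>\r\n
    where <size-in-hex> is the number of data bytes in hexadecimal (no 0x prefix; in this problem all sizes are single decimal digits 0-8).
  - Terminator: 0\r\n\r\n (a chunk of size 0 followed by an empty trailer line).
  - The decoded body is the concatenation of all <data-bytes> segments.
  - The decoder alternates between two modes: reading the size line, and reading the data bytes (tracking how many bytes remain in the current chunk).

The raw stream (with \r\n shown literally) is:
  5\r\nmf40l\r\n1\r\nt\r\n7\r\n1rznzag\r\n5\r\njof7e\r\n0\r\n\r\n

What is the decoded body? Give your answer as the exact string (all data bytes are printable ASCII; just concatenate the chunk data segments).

Answer: mf40lt1rznzagjof7e

Derivation:
Chunk 1: stream[0..1]='5' size=0x5=5, data at stream[3..8]='mf40l' -> body[0..5], body so far='mf40l'
Chunk 2: stream[10..11]='1' size=0x1=1, data at stream[13..14]='t' -> body[5..6], body so far='mf40lt'
Chunk 3: stream[16..17]='7' size=0x7=7, data at stream[19..26]='1rznzag' -> body[6..13], body so far='mf40lt1rznzag'
Chunk 4: stream[28..29]='5' size=0x5=5, data at stream[31..36]='jof7e' -> body[13..18], body so far='mf40lt1rznzagjof7e'
Chunk 5: stream[38..39]='0' size=0 (terminator). Final body='mf40lt1rznzagjof7e' (18 bytes)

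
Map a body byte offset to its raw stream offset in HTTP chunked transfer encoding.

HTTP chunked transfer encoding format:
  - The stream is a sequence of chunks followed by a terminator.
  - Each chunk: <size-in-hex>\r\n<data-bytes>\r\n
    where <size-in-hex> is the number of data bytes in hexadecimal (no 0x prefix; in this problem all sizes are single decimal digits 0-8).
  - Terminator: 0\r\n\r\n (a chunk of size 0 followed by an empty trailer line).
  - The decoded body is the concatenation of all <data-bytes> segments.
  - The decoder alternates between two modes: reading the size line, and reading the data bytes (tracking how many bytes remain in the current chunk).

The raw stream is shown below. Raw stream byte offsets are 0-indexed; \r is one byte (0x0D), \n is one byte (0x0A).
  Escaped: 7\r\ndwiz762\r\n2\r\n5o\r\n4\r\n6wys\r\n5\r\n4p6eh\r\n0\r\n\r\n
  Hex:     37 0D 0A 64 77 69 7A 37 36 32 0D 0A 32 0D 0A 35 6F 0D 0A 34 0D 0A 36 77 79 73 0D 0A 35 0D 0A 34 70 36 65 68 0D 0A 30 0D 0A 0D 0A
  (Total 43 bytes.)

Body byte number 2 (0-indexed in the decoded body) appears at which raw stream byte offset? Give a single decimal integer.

Answer: 5

Derivation:
Chunk 1: stream[0..1]='7' size=0x7=7, data at stream[3..10]='dwiz762' -> body[0..7], body so far='dwiz762'
Chunk 2: stream[12..13]='2' size=0x2=2, data at stream[15..17]='5o' -> body[7..9], body so far='dwiz7625o'
Chunk 3: stream[19..20]='4' size=0x4=4, data at stream[22..26]='6wys' -> body[9..13], body so far='dwiz7625o6wys'
Chunk 4: stream[28..29]='5' size=0x5=5, data at stream[31..36]='4p6eh' -> body[13..18], body so far='dwiz7625o6wys4p6eh'
Chunk 5: stream[38..39]='0' size=0 (terminator). Final body='dwiz7625o6wys4p6eh' (18 bytes)
Body byte 2 at stream offset 5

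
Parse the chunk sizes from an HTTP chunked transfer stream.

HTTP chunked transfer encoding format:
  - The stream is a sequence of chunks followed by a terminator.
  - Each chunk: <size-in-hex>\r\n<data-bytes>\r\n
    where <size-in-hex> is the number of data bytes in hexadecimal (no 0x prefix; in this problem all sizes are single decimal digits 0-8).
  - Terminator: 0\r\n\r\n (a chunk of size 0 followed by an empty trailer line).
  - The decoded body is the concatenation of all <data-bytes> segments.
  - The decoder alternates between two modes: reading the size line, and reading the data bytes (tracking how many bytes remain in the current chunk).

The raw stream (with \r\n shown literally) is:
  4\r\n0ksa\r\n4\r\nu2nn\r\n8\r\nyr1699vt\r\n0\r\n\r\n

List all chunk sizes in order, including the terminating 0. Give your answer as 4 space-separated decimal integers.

Chunk 1: stream[0..1]='4' size=0x4=4, data at stream[3..7]='0ksa' -> body[0..4], body so far='0ksa'
Chunk 2: stream[9..10]='4' size=0x4=4, data at stream[12..16]='u2nn' -> body[4..8], body so far='0ksau2nn'
Chunk 3: stream[18..19]='8' size=0x8=8, data at stream[21..29]='yr1699vt' -> body[8..16], body so far='0ksau2nnyr1699vt'
Chunk 4: stream[31..32]='0' size=0 (terminator). Final body='0ksau2nnyr1699vt' (16 bytes)

Answer: 4 4 8 0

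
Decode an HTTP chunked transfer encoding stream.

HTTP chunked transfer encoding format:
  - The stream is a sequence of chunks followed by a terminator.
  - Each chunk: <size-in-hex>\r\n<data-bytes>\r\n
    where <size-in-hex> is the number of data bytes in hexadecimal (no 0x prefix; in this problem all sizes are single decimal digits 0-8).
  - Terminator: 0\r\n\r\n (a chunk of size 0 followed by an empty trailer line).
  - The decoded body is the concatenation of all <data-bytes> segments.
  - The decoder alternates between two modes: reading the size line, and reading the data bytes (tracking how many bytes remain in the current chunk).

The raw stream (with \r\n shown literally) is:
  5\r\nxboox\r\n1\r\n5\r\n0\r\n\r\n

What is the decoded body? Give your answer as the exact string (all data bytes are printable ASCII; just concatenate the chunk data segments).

Chunk 1: stream[0..1]='5' size=0x5=5, data at stream[3..8]='xboox' -> body[0..5], body so far='xboox'
Chunk 2: stream[10..11]='1' size=0x1=1, data at stream[13..14]='5' -> body[5..6], body so far='xboox5'
Chunk 3: stream[16..17]='0' size=0 (terminator). Final body='xboox5' (6 bytes)

Answer: xboox5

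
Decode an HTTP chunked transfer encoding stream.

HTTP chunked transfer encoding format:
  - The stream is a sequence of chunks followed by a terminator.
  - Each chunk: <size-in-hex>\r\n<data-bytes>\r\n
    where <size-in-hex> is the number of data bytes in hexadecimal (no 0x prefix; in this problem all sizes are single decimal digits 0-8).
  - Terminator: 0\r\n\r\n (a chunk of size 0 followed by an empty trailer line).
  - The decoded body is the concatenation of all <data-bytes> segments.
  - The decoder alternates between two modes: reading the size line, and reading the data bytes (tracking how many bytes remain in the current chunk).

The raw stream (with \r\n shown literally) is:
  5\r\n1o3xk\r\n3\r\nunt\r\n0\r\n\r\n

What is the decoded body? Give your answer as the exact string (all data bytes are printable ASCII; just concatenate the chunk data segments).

Chunk 1: stream[0..1]='5' size=0x5=5, data at stream[3..8]='1o3xk' -> body[0..5], body so far='1o3xk'
Chunk 2: stream[10..11]='3' size=0x3=3, data at stream[13..16]='unt' -> body[5..8], body so far='1o3xkunt'
Chunk 3: stream[18..19]='0' size=0 (terminator). Final body='1o3xkunt' (8 bytes)

Answer: 1o3xkunt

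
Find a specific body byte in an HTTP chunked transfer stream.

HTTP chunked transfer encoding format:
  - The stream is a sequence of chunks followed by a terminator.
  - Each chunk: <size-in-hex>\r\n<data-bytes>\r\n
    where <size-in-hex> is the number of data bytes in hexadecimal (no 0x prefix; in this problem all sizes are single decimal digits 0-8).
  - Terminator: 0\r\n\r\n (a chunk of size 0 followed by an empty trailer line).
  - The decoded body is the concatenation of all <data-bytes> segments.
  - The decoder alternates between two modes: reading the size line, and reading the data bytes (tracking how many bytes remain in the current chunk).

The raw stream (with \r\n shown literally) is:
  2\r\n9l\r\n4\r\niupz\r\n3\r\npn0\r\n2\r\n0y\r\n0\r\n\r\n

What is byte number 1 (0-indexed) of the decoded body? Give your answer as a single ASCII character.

Answer: l

Derivation:
Chunk 1: stream[0..1]='2' size=0x2=2, data at stream[3..5]='9l' -> body[0..2], body so far='9l'
Chunk 2: stream[7..8]='4' size=0x4=4, data at stream[10..14]='iupz' -> body[2..6], body so far='9liupz'
Chunk 3: stream[16..17]='3' size=0x3=3, data at stream[19..22]='pn0' -> body[6..9], body so far='9liupzpn0'
Chunk 4: stream[24..25]='2' size=0x2=2, data at stream[27..29]='0y' -> body[9..11], body so far='9liupzpn00y'
Chunk 5: stream[31..32]='0' size=0 (terminator). Final body='9liupzpn00y' (11 bytes)
Body byte 1 = 'l'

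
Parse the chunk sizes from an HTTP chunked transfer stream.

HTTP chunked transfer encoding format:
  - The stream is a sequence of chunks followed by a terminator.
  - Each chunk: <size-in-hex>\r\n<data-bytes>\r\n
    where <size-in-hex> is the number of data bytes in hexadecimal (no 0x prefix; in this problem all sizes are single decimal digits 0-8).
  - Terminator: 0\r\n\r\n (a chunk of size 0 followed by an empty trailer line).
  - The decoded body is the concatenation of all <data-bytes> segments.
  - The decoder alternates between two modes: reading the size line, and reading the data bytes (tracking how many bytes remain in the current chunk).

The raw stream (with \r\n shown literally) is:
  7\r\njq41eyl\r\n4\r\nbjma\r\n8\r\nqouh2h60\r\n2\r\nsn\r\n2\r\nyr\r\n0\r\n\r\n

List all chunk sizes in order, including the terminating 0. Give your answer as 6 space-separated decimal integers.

Chunk 1: stream[0..1]='7' size=0x7=7, data at stream[3..10]='jq41eyl' -> body[0..7], body so far='jq41eyl'
Chunk 2: stream[12..13]='4' size=0x4=4, data at stream[15..19]='bjma' -> body[7..11], body so far='jq41eylbjma'
Chunk 3: stream[21..22]='8' size=0x8=8, data at stream[24..32]='qouh2h60' -> body[11..19], body so far='jq41eylbjmaqouh2h60'
Chunk 4: stream[34..35]='2' size=0x2=2, data at stream[37..39]='sn' -> body[19..21], body so far='jq41eylbjmaqouh2h60sn'
Chunk 5: stream[41..42]='2' size=0x2=2, data at stream[44..46]='yr' -> body[21..23], body so far='jq41eylbjmaqouh2h60snyr'
Chunk 6: stream[48..49]='0' size=0 (terminator). Final body='jq41eylbjmaqouh2h60snyr' (23 bytes)

Answer: 7 4 8 2 2 0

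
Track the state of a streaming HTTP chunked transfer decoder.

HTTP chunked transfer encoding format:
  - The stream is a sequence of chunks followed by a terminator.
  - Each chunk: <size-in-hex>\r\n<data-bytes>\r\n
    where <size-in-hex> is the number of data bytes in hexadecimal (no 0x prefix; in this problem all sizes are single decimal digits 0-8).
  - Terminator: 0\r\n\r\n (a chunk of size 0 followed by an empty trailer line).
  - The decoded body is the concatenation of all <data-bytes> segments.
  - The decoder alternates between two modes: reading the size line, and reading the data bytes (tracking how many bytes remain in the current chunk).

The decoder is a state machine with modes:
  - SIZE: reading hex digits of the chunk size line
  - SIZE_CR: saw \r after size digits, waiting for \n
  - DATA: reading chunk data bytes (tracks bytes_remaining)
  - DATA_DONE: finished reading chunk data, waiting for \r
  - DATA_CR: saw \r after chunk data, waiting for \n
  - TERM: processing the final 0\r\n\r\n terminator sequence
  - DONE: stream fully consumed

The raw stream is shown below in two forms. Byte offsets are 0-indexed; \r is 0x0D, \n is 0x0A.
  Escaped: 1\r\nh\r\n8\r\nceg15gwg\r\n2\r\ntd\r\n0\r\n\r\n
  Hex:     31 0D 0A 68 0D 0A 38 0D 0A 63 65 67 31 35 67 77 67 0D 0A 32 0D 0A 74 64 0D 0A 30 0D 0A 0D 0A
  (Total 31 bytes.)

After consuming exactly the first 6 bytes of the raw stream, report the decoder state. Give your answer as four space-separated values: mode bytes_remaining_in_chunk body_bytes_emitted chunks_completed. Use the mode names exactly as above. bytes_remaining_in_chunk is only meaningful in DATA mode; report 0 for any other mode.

Answer: SIZE 0 1 1

Derivation:
Byte 0 = '1': mode=SIZE remaining=0 emitted=0 chunks_done=0
Byte 1 = 0x0D: mode=SIZE_CR remaining=0 emitted=0 chunks_done=0
Byte 2 = 0x0A: mode=DATA remaining=1 emitted=0 chunks_done=0
Byte 3 = 'h': mode=DATA_DONE remaining=0 emitted=1 chunks_done=0
Byte 4 = 0x0D: mode=DATA_CR remaining=0 emitted=1 chunks_done=0
Byte 5 = 0x0A: mode=SIZE remaining=0 emitted=1 chunks_done=1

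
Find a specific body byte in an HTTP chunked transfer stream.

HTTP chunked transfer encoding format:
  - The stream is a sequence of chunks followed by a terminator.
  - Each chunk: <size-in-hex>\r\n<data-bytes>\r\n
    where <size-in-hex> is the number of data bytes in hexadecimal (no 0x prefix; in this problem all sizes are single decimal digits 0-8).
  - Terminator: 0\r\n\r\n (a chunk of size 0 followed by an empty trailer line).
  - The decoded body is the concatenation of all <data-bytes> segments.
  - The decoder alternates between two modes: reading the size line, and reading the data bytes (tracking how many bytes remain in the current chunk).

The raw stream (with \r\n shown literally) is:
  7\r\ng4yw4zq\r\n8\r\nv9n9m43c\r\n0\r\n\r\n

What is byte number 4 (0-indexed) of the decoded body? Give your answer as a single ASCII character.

Chunk 1: stream[0..1]='7' size=0x7=7, data at stream[3..10]='g4yw4zq' -> body[0..7], body so far='g4yw4zq'
Chunk 2: stream[12..13]='8' size=0x8=8, data at stream[15..23]='v9n9m43c' -> body[7..15], body so far='g4yw4zqv9n9m43c'
Chunk 3: stream[25..26]='0' size=0 (terminator). Final body='g4yw4zqv9n9m43c' (15 bytes)
Body byte 4 = '4'

Answer: 4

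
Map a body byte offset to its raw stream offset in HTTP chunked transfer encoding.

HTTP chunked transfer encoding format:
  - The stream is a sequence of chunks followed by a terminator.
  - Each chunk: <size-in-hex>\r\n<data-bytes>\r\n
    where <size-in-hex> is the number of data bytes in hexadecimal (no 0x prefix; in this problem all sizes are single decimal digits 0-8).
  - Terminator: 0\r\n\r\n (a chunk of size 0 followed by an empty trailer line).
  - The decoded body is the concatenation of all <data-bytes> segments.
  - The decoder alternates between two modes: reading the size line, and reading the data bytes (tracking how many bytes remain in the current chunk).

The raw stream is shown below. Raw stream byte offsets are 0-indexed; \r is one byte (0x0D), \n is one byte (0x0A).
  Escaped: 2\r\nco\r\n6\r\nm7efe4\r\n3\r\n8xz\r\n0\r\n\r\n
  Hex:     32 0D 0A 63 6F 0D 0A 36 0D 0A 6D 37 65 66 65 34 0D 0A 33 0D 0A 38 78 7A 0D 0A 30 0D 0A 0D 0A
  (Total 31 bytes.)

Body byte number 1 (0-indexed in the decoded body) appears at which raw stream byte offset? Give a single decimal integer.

Answer: 4

Derivation:
Chunk 1: stream[0..1]='2' size=0x2=2, data at stream[3..5]='co' -> body[0..2], body so far='co'
Chunk 2: stream[7..8]='6' size=0x6=6, data at stream[10..16]='m7efe4' -> body[2..8], body so far='com7efe4'
Chunk 3: stream[18..19]='3' size=0x3=3, data at stream[21..24]='8xz' -> body[8..11], body so far='com7efe48xz'
Chunk 4: stream[26..27]='0' size=0 (terminator). Final body='com7efe48xz' (11 bytes)
Body byte 1 at stream offset 4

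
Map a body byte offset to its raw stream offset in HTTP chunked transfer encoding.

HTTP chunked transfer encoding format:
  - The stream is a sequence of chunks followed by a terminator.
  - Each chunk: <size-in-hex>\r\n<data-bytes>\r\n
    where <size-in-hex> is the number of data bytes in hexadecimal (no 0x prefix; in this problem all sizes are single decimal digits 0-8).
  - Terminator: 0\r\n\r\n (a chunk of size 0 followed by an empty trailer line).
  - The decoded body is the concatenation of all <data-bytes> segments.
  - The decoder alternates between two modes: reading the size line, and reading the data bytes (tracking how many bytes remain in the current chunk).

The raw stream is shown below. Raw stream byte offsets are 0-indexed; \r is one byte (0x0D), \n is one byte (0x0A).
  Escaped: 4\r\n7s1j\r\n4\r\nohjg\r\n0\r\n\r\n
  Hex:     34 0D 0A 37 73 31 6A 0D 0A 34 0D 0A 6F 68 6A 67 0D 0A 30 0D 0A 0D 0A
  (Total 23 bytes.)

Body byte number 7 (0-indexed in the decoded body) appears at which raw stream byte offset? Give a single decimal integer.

Chunk 1: stream[0..1]='4' size=0x4=4, data at stream[3..7]='7s1j' -> body[0..4], body so far='7s1j'
Chunk 2: stream[9..10]='4' size=0x4=4, data at stream[12..16]='ohjg' -> body[4..8], body so far='7s1johjg'
Chunk 3: stream[18..19]='0' size=0 (terminator). Final body='7s1johjg' (8 bytes)
Body byte 7 at stream offset 15

Answer: 15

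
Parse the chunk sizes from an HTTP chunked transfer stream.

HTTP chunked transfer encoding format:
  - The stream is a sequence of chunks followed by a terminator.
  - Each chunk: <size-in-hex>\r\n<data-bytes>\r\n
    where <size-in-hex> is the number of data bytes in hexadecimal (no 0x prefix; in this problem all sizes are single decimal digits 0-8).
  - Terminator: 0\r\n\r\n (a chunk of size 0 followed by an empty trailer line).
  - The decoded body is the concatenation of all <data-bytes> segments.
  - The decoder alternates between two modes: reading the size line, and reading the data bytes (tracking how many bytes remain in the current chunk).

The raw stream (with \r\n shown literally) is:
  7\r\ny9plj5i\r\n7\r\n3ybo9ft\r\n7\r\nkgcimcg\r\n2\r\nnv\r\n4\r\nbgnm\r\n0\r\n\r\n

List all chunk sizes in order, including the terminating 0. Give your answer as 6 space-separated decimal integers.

Chunk 1: stream[0..1]='7' size=0x7=7, data at stream[3..10]='y9plj5i' -> body[0..7], body so far='y9plj5i'
Chunk 2: stream[12..13]='7' size=0x7=7, data at stream[15..22]='3ybo9ft' -> body[7..14], body so far='y9plj5i3ybo9ft'
Chunk 3: stream[24..25]='7' size=0x7=7, data at stream[27..34]='kgcimcg' -> body[14..21], body so far='y9plj5i3ybo9ftkgcimcg'
Chunk 4: stream[36..37]='2' size=0x2=2, data at stream[39..41]='nv' -> body[21..23], body so far='y9plj5i3ybo9ftkgcimcgnv'
Chunk 5: stream[43..44]='4' size=0x4=4, data at stream[46..50]='bgnm' -> body[23..27], body so far='y9plj5i3ybo9ftkgcimcgnvbgnm'
Chunk 6: stream[52..53]='0' size=0 (terminator). Final body='y9plj5i3ybo9ftkgcimcgnvbgnm' (27 bytes)

Answer: 7 7 7 2 4 0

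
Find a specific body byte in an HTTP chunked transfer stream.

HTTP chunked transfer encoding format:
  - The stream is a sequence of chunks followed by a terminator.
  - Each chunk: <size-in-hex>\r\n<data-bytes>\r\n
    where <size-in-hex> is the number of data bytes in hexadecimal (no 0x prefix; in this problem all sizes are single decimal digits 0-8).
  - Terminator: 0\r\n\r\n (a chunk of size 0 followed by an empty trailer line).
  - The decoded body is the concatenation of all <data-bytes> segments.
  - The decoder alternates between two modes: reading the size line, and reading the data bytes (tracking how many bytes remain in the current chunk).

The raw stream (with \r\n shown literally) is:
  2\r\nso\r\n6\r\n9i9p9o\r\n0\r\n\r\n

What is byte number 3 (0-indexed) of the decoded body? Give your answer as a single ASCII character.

Chunk 1: stream[0..1]='2' size=0x2=2, data at stream[3..5]='so' -> body[0..2], body so far='so'
Chunk 2: stream[7..8]='6' size=0x6=6, data at stream[10..16]='9i9p9o' -> body[2..8], body so far='so9i9p9o'
Chunk 3: stream[18..19]='0' size=0 (terminator). Final body='so9i9p9o' (8 bytes)
Body byte 3 = 'i'

Answer: i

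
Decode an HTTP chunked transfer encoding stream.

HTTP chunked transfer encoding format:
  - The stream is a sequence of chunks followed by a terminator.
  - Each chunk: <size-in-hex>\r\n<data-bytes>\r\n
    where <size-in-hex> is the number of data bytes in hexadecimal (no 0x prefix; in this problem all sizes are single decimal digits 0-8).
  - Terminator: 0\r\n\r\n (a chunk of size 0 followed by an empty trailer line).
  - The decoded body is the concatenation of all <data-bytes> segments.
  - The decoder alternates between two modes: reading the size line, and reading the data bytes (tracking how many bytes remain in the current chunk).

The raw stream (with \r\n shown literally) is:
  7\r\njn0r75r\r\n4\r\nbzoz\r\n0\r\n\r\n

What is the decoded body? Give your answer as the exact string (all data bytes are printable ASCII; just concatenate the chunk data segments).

Answer: jn0r75rbzoz

Derivation:
Chunk 1: stream[0..1]='7' size=0x7=7, data at stream[3..10]='jn0r75r' -> body[0..7], body so far='jn0r75r'
Chunk 2: stream[12..13]='4' size=0x4=4, data at stream[15..19]='bzoz' -> body[7..11], body so far='jn0r75rbzoz'
Chunk 3: stream[21..22]='0' size=0 (terminator). Final body='jn0r75rbzoz' (11 bytes)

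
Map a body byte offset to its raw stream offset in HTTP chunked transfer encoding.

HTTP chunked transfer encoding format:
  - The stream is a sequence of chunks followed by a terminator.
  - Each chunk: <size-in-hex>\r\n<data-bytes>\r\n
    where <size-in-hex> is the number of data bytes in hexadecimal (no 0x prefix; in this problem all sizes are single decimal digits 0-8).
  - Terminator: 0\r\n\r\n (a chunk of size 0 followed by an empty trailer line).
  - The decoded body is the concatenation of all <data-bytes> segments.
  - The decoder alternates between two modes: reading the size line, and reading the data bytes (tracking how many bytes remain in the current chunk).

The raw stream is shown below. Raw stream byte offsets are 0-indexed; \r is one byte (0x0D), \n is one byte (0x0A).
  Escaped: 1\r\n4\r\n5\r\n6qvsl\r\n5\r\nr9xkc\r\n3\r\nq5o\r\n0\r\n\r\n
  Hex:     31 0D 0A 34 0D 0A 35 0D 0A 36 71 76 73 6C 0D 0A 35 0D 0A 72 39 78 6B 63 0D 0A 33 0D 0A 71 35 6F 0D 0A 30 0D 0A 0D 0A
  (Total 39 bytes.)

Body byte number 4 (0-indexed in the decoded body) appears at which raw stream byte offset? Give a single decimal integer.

Chunk 1: stream[0..1]='1' size=0x1=1, data at stream[3..4]='4' -> body[0..1], body so far='4'
Chunk 2: stream[6..7]='5' size=0x5=5, data at stream[9..14]='6qvsl' -> body[1..6], body so far='46qvsl'
Chunk 3: stream[16..17]='5' size=0x5=5, data at stream[19..24]='r9xkc' -> body[6..11], body so far='46qvslr9xkc'
Chunk 4: stream[26..27]='3' size=0x3=3, data at stream[29..32]='q5o' -> body[11..14], body so far='46qvslr9xkcq5o'
Chunk 5: stream[34..35]='0' size=0 (terminator). Final body='46qvslr9xkcq5o' (14 bytes)
Body byte 4 at stream offset 12

Answer: 12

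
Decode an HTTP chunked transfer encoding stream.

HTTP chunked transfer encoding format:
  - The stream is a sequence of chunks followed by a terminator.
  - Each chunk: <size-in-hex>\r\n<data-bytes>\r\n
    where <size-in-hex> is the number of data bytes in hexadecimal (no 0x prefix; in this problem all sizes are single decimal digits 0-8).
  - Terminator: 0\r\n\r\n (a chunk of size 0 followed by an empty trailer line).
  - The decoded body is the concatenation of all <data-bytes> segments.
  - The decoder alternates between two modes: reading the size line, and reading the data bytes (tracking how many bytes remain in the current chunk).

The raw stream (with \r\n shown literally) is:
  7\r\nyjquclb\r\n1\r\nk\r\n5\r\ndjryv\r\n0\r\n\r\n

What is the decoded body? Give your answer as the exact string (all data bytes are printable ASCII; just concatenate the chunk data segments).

Chunk 1: stream[0..1]='7' size=0x7=7, data at stream[3..10]='yjquclb' -> body[0..7], body so far='yjquclb'
Chunk 2: stream[12..13]='1' size=0x1=1, data at stream[15..16]='k' -> body[7..8], body so far='yjquclbk'
Chunk 3: stream[18..19]='5' size=0x5=5, data at stream[21..26]='djryv' -> body[8..13], body so far='yjquclbkdjryv'
Chunk 4: stream[28..29]='0' size=0 (terminator). Final body='yjquclbkdjryv' (13 bytes)

Answer: yjquclbkdjryv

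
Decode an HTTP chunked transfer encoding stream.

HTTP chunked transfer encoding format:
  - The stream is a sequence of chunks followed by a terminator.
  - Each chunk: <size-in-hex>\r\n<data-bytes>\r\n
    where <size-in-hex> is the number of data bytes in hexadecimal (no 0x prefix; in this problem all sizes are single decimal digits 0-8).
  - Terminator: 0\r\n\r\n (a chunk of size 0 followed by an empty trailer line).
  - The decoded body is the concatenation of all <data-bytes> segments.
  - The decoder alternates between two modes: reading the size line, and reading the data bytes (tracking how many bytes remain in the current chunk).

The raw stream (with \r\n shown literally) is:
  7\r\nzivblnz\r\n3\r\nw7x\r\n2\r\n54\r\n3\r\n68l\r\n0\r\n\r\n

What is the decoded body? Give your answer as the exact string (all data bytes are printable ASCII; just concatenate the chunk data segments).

Chunk 1: stream[0..1]='7' size=0x7=7, data at stream[3..10]='zivblnz' -> body[0..7], body so far='zivblnz'
Chunk 2: stream[12..13]='3' size=0x3=3, data at stream[15..18]='w7x' -> body[7..10], body so far='zivblnzw7x'
Chunk 3: stream[20..21]='2' size=0x2=2, data at stream[23..25]='54' -> body[10..12], body so far='zivblnzw7x54'
Chunk 4: stream[27..28]='3' size=0x3=3, data at stream[30..33]='68l' -> body[12..15], body so far='zivblnzw7x5468l'
Chunk 5: stream[35..36]='0' size=0 (terminator). Final body='zivblnzw7x5468l' (15 bytes)

Answer: zivblnzw7x5468l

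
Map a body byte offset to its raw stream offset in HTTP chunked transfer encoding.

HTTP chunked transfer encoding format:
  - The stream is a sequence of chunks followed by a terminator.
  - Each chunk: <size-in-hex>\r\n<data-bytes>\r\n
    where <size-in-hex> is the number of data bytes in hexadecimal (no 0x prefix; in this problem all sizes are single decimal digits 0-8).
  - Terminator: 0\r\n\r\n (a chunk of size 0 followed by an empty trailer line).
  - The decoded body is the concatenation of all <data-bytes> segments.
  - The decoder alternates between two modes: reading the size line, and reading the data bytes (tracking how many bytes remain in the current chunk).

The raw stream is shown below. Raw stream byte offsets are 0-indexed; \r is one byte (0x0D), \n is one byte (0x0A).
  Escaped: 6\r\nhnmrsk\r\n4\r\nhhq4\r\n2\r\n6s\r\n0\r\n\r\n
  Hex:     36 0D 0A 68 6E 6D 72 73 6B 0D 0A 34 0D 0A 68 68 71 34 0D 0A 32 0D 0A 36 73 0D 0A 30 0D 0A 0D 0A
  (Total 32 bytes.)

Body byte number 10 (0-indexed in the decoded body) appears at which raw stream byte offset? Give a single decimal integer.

Chunk 1: stream[0..1]='6' size=0x6=6, data at stream[3..9]='hnmrsk' -> body[0..6], body so far='hnmrsk'
Chunk 2: stream[11..12]='4' size=0x4=4, data at stream[14..18]='hhq4' -> body[6..10], body so far='hnmrskhhq4'
Chunk 3: stream[20..21]='2' size=0x2=2, data at stream[23..25]='6s' -> body[10..12], body so far='hnmrskhhq46s'
Chunk 4: stream[27..28]='0' size=0 (terminator). Final body='hnmrskhhq46s' (12 bytes)
Body byte 10 at stream offset 23

Answer: 23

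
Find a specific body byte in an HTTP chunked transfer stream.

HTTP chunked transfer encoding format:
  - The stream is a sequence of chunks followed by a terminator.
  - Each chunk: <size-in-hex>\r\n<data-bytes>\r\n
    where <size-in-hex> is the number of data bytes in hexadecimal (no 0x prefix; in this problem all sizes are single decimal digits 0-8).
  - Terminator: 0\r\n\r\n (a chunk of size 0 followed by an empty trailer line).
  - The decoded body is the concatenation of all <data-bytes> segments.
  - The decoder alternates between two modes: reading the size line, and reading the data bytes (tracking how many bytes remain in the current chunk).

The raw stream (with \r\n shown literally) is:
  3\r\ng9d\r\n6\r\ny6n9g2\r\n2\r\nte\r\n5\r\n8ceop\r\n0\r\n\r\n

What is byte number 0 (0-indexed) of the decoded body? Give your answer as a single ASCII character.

Chunk 1: stream[0..1]='3' size=0x3=3, data at stream[3..6]='g9d' -> body[0..3], body so far='g9d'
Chunk 2: stream[8..9]='6' size=0x6=6, data at stream[11..17]='y6n9g2' -> body[3..9], body so far='g9dy6n9g2'
Chunk 3: stream[19..20]='2' size=0x2=2, data at stream[22..24]='te' -> body[9..11], body so far='g9dy6n9g2te'
Chunk 4: stream[26..27]='5' size=0x5=5, data at stream[29..34]='8ceop' -> body[11..16], body so far='g9dy6n9g2te8ceop'
Chunk 5: stream[36..37]='0' size=0 (terminator). Final body='g9dy6n9g2te8ceop' (16 bytes)
Body byte 0 = 'g'

Answer: g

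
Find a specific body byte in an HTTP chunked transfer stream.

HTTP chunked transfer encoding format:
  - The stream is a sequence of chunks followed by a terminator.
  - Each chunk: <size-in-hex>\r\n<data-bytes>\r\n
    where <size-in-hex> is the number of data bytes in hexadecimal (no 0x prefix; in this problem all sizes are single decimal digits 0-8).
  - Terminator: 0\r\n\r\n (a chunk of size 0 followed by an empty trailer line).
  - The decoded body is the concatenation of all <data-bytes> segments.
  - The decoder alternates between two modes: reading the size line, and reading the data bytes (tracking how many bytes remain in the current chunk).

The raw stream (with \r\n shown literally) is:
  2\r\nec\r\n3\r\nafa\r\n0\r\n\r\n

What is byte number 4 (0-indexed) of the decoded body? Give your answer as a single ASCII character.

Answer: a

Derivation:
Chunk 1: stream[0..1]='2' size=0x2=2, data at stream[3..5]='ec' -> body[0..2], body so far='ec'
Chunk 2: stream[7..8]='3' size=0x3=3, data at stream[10..13]='afa' -> body[2..5], body so far='ecafa'
Chunk 3: stream[15..16]='0' size=0 (terminator). Final body='ecafa' (5 bytes)
Body byte 4 = 'a'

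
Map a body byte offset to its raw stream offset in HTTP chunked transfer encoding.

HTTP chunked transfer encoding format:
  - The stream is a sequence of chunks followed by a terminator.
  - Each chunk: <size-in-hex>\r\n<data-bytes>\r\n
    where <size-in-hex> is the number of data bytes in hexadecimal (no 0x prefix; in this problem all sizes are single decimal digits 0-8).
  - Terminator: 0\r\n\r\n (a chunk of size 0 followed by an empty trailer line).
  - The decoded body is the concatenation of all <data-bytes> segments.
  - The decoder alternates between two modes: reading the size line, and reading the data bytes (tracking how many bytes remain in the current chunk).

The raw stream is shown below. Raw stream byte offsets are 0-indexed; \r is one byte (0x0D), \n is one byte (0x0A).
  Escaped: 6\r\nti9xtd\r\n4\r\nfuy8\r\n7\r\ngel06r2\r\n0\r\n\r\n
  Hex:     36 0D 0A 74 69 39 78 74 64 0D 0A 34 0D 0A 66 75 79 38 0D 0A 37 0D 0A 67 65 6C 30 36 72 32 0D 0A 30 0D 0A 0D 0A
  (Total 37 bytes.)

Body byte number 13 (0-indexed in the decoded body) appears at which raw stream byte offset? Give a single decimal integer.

Chunk 1: stream[0..1]='6' size=0x6=6, data at stream[3..9]='ti9xtd' -> body[0..6], body so far='ti9xtd'
Chunk 2: stream[11..12]='4' size=0x4=4, data at stream[14..18]='fuy8' -> body[6..10], body so far='ti9xtdfuy8'
Chunk 3: stream[20..21]='7' size=0x7=7, data at stream[23..30]='gel06r2' -> body[10..17], body so far='ti9xtdfuy8gel06r2'
Chunk 4: stream[32..33]='0' size=0 (terminator). Final body='ti9xtdfuy8gel06r2' (17 bytes)
Body byte 13 at stream offset 26

Answer: 26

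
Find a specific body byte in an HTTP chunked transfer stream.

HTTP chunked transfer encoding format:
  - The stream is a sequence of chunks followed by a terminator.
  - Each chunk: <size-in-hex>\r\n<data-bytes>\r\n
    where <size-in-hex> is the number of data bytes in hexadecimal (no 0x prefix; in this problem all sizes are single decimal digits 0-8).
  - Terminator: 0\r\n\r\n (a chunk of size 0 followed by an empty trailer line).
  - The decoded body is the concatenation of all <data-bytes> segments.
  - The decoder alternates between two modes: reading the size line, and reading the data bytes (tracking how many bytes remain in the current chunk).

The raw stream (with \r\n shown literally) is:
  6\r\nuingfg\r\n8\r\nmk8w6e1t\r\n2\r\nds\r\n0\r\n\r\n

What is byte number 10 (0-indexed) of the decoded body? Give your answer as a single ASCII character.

Chunk 1: stream[0..1]='6' size=0x6=6, data at stream[3..9]='uingfg' -> body[0..6], body so far='uingfg'
Chunk 2: stream[11..12]='8' size=0x8=8, data at stream[14..22]='mk8w6e1t' -> body[6..14], body so far='uingfgmk8w6e1t'
Chunk 3: stream[24..25]='2' size=0x2=2, data at stream[27..29]='ds' -> body[14..16], body so far='uingfgmk8w6e1tds'
Chunk 4: stream[31..32]='0' size=0 (terminator). Final body='uingfgmk8w6e1tds' (16 bytes)
Body byte 10 = '6'

Answer: 6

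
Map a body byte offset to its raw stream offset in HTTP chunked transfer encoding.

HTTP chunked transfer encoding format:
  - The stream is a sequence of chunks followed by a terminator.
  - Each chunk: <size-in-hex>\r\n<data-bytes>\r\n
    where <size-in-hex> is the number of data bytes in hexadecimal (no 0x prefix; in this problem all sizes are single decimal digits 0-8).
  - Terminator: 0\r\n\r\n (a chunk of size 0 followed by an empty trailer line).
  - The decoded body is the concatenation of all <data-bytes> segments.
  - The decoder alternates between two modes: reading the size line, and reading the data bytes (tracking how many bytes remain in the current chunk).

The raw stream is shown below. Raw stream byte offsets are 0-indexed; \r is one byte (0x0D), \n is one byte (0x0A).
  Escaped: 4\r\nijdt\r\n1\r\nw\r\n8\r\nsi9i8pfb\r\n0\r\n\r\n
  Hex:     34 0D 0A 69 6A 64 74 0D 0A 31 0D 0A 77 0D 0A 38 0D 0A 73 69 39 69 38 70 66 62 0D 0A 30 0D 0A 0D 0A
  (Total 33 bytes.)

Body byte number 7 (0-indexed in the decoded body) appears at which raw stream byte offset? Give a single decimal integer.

Chunk 1: stream[0..1]='4' size=0x4=4, data at stream[3..7]='ijdt' -> body[0..4], body so far='ijdt'
Chunk 2: stream[9..10]='1' size=0x1=1, data at stream[12..13]='w' -> body[4..5], body so far='ijdtw'
Chunk 3: stream[15..16]='8' size=0x8=8, data at stream[18..26]='si9i8pfb' -> body[5..13], body so far='ijdtwsi9i8pfb'
Chunk 4: stream[28..29]='0' size=0 (terminator). Final body='ijdtwsi9i8pfb' (13 bytes)
Body byte 7 at stream offset 20

Answer: 20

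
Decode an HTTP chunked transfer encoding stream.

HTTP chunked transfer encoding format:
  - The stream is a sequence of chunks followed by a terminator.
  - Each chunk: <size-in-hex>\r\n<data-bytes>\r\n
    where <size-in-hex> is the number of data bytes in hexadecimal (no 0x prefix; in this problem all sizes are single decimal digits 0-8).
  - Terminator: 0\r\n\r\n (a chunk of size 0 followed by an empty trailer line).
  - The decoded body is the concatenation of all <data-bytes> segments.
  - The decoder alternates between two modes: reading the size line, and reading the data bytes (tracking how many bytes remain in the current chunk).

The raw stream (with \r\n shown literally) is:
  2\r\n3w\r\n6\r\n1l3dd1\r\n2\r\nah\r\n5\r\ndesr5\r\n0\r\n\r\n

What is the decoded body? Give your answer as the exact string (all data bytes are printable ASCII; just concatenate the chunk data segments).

Answer: 3w1l3dd1ahdesr5

Derivation:
Chunk 1: stream[0..1]='2' size=0x2=2, data at stream[3..5]='3w' -> body[0..2], body so far='3w'
Chunk 2: stream[7..8]='6' size=0x6=6, data at stream[10..16]='1l3dd1' -> body[2..8], body so far='3w1l3dd1'
Chunk 3: stream[18..19]='2' size=0x2=2, data at stream[21..23]='ah' -> body[8..10], body so far='3w1l3dd1ah'
Chunk 4: stream[25..26]='5' size=0x5=5, data at stream[28..33]='desr5' -> body[10..15], body so far='3w1l3dd1ahdesr5'
Chunk 5: stream[35..36]='0' size=0 (terminator). Final body='3w1l3dd1ahdesr5' (15 bytes)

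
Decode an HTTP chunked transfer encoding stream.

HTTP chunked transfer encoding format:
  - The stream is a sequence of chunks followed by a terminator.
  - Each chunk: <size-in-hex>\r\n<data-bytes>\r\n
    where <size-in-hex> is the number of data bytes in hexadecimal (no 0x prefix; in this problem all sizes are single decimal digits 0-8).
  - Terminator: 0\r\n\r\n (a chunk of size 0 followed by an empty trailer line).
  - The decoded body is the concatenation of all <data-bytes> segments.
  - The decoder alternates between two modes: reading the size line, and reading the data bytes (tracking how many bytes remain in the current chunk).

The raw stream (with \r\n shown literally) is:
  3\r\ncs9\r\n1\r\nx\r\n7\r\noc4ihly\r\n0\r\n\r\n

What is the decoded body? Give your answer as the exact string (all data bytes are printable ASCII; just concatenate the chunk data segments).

Answer: cs9xoc4ihly

Derivation:
Chunk 1: stream[0..1]='3' size=0x3=3, data at stream[3..6]='cs9' -> body[0..3], body so far='cs9'
Chunk 2: stream[8..9]='1' size=0x1=1, data at stream[11..12]='x' -> body[3..4], body so far='cs9x'
Chunk 3: stream[14..15]='7' size=0x7=7, data at stream[17..24]='oc4ihly' -> body[4..11], body so far='cs9xoc4ihly'
Chunk 4: stream[26..27]='0' size=0 (terminator). Final body='cs9xoc4ihly' (11 bytes)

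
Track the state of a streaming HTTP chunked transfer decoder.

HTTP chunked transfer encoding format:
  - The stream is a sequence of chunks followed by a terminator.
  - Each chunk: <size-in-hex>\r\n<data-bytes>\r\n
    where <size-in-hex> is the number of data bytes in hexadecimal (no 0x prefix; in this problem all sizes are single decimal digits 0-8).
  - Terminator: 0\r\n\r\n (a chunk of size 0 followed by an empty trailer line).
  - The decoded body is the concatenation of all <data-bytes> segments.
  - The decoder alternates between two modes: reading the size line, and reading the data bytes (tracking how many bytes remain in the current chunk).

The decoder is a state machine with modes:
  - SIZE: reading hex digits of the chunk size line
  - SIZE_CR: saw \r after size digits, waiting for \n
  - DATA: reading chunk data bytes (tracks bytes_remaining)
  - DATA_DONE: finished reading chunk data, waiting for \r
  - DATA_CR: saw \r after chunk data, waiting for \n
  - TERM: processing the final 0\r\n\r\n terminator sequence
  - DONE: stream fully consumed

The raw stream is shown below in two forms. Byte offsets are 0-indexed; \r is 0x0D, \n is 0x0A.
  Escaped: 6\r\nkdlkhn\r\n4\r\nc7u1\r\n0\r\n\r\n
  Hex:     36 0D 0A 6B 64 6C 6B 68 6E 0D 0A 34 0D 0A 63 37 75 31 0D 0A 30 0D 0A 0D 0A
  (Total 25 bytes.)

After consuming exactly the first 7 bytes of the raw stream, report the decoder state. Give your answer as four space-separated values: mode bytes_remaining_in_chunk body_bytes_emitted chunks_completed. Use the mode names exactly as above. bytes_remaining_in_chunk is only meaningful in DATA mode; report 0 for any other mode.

Byte 0 = '6': mode=SIZE remaining=0 emitted=0 chunks_done=0
Byte 1 = 0x0D: mode=SIZE_CR remaining=0 emitted=0 chunks_done=0
Byte 2 = 0x0A: mode=DATA remaining=6 emitted=0 chunks_done=0
Byte 3 = 'k': mode=DATA remaining=5 emitted=1 chunks_done=0
Byte 4 = 'd': mode=DATA remaining=4 emitted=2 chunks_done=0
Byte 5 = 'l': mode=DATA remaining=3 emitted=3 chunks_done=0
Byte 6 = 'k': mode=DATA remaining=2 emitted=4 chunks_done=0

Answer: DATA 2 4 0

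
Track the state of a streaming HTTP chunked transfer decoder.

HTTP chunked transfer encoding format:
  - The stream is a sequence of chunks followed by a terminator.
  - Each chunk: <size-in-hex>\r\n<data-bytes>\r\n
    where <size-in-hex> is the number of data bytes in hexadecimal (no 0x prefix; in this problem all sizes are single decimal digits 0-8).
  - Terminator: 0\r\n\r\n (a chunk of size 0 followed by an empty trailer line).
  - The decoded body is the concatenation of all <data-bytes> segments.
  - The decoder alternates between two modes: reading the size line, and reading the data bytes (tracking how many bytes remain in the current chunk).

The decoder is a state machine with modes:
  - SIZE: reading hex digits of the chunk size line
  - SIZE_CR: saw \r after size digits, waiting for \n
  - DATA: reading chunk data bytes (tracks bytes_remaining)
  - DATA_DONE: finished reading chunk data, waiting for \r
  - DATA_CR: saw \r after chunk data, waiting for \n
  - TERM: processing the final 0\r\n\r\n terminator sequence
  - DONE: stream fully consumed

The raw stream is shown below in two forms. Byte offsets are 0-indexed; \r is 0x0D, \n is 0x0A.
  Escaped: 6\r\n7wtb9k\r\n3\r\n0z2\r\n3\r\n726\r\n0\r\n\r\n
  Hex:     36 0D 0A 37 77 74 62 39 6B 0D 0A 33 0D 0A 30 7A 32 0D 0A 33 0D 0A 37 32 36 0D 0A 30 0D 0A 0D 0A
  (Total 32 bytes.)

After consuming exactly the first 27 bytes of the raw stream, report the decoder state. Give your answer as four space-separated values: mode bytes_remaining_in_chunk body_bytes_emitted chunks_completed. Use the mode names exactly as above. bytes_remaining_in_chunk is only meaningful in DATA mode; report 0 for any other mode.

Answer: SIZE 0 12 3

Derivation:
Byte 0 = '6': mode=SIZE remaining=0 emitted=0 chunks_done=0
Byte 1 = 0x0D: mode=SIZE_CR remaining=0 emitted=0 chunks_done=0
Byte 2 = 0x0A: mode=DATA remaining=6 emitted=0 chunks_done=0
Byte 3 = '7': mode=DATA remaining=5 emitted=1 chunks_done=0
Byte 4 = 'w': mode=DATA remaining=4 emitted=2 chunks_done=0
Byte 5 = 't': mode=DATA remaining=3 emitted=3 chunks_done=0
Byte 6 = 'b': mode=DATA remaining=2 emitted=4 chunks_done=0
Byte 7 = '9': mode=DATA remaining=1 emitted=5 chunks_done=0
Byte 8 = 'k': mode=DATA_DONE remaining=0 emitted=6 chunks_done=0
Byte 9 = 0x0D: mode=DATA_CR remaining=0 emitted=6 chunks_done=0
Byte 10 = 0x0A: mode=SIZE remaining=0 emitted=6 chunks_done=1
Byte 11 = '3': mode=SIZE remaining=0 emitted=6 chunks_done=1
Byte 12 = 0x0D: mode=SIZE_CR remaining=0 emitted=6 chunks_done=1
Byte 13 = 0x0A: mode=DATA remaining=3 emitted=6 chunks_done=1
Byte 14 = '0': mode=DATA remaining=2 emitted=7 chunks_done=1
Byte 15 = 'z': mode=DATA remaining=1 emitted=8 chunks_done=1
Byte 16 = '2': mode=DATA_DONE remaining=0 emitted=9 chunks_done=1
Byte 17 = 0x0D: mode=DATA_CR remaining=0 emitted=9 chunks_done=1
Byte 18 = 0x0A: mode=SIZE remaining=0 emitted=9 chunks_done=2
Byte 19 = '3': mode=SIZE remaining=0 emitted=9 chunks_done=2
Byte 20 = 0x0D: mode=SIZE_CR remaining=0 emitted=9 chunks_done=2
Byte 21 = 0x0A: mode=DATA remaining=3 emitted=9 chunks_done=2
Byte 22 = '7': mode=DATA remaining=2 emitted=10 chunks_done=2
Byte 23 = '2': mode=DATA remaining=1 emitted=11 chunks_done=2
Byte 24 = '6': mode=DATA_DONE remaining=0 emitted=12 chunks_done=2
Byte 25 = 0x0D: mode=DATA_CR remaining=0 emitted=12 chunks_done=2
Byte 26 = 0x0A: mode=SIZE remaining=0 emitted=12 chunks_done=3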